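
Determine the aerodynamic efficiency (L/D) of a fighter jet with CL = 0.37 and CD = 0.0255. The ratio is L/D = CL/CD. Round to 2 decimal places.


Step 1: L/D = CL / CD = 0.37 / 0.0255
Step 2: L/D = 14.51

14.51


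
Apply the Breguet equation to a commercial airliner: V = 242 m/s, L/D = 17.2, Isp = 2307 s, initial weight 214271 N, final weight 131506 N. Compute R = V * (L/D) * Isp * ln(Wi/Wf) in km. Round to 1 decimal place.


Step 1: Coefficient = V * (L/D) * Isp = 242 * 17.2 * 2307 = 9602656.8 m
Step 2: Wi/Wf = 214271 / 131506 = 1.629363
Step 3: ln(1.629363) = 0.488189
Step 4: R = 9602656.8 * 0.488189 = 4687912.3 m = 4687.9 km

4687.9


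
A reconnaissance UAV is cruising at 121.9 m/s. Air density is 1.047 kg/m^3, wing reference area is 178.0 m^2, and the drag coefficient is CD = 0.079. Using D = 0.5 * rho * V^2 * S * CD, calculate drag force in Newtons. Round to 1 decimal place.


Step 1: Dynamic pressure q = 0.5 * 1.047 * 121.9^2 = 7779.0058 Pa
Step 2: Drag D = q * S * CD = 7779.0058 * 178.0 * 0.079
Step 3: D = 109388.4 N

109388.4


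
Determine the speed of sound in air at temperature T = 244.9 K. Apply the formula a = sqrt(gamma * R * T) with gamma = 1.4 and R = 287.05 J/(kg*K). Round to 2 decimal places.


Step 1: gamma * R * T = 1.4 * 287.05 * 244.9 = 98417.963
Step 2: a = sqrt(98417.963) = 313.72 m/s

313.72


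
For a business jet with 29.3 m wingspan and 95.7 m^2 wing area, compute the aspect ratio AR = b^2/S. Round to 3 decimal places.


Step 1: b^2 = 29.3^2 = 858.49
Step 2: AR = 858.49 / 95.7 = 8.971

8.971


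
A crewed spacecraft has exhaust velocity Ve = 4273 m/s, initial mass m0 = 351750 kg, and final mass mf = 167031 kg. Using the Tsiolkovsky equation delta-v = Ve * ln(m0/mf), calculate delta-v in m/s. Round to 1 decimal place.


Step 1: Mass ratio m0/mf = 351750 / 167031 = 2.105897
Step 2: ln(2.105897) = 0.744741
Step 3: delta-v = 4273 * 0.744741 = 3182.3 m/s

3182.3


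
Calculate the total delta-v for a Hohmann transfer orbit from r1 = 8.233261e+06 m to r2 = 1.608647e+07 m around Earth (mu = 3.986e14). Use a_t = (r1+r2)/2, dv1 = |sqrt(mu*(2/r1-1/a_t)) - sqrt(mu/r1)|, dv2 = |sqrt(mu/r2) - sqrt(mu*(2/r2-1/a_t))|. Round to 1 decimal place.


Step 1: Transfer semi-major axis a_t = (8.233261e+06 + 1.608647e+07) / 2 = 1.215987e+07 m
Step 2: v1 (circular at r1) = sqrt(mu/r1) = 6957.97 m/s
Step 3: v_t1 = sqrt(mu*(2/r1 - 1/a_t)) = 8002.92 m/s
Step 4: dv1 = |8002.92 - 6957.97| = 1044.95 m/s
Step 5: v2 (circular at r2) = 4977.81 m/s, v_t2 = 4096.0 m/s
Step 6: dv2 = |4977.81 - 4096.0| = 881.81 m/s
Step 7: Total delta-v = 1044.95 + 881.81 = 1926.8 m/s

1926.8


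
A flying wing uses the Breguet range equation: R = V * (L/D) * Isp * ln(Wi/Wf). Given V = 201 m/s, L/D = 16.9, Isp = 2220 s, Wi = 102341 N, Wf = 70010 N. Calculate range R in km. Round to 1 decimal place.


Step 1: Coefficient = V * (L/D) * Isp = 201 * 16.9 * 2220 = 7541118.0 m
Step 2: Wi/Wf = 102341 / 70010 = 1.461805
Step 3: ln(1.461805) = 0.379672
Step 4: R = 7541118.0 * 0.379672 = 2863153.5 m = 2863.2 km

2863.2


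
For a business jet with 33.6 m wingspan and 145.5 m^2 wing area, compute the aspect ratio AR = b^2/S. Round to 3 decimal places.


Step 1: b^2 = 33.6^2 = 1128.96
Step 2: AR = 1128.96 / 145.5 = 7.759

7.759


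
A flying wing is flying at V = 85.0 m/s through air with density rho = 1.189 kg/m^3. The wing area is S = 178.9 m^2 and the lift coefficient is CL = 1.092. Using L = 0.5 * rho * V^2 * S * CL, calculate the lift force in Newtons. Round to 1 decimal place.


Step 1: Calculate dynamic pressure q = 0.5 * 1.189 * 85.0^2 = 0.5 * 1.189 * 7225.0 = 4295.2625 Pa
Step 2: Multiply by wing area and lift coefficient: L = 4295.2625 * 178.9 * 1.092
Step 3: L = 768422.4612 * 1.092 = 839117.3 N

839117.3


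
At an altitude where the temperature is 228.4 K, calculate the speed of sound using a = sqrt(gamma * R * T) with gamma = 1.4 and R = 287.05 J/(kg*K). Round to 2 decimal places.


Step 1: gamma * R * T = 1.4 * 287.05 * 228.4 = 91787.108
Step 2: a = sqrt(91787.108) = 302.96 m/s

302.96


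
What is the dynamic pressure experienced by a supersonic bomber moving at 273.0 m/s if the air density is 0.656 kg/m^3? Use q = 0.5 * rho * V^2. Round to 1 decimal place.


Step 1: V^2 = 273.0^2 = 74529.0
Step 2: q = 0.5 * 0.656 * 74529.0
Step 3: q = 24445.5 Pa

24445.5


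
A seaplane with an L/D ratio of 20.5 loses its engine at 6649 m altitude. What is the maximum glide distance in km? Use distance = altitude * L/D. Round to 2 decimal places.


Step 1: Glide distance = altitude * L/D = 6649 * 20.5 = 136304.5 m
Step 2: Convert to km: 136304.5 / 1000 = 136.30 km

136.30


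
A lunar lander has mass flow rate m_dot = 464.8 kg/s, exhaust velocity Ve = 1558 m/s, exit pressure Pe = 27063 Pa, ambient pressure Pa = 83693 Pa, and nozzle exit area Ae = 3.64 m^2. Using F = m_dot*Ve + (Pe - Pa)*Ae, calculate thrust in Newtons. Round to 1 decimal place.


Step 1: Momentum thrust = m_dot * Ve = 464.8 * 1558 = 724158.4 N
Step 2: Pressure thrust = (Pe - Pa) * Ae = (27063 - 83693) * 3.64 = -206133.20 N
Step 3: Total thrust F = 724158.4 + -206133.20 = 518025.2 N

518025.2


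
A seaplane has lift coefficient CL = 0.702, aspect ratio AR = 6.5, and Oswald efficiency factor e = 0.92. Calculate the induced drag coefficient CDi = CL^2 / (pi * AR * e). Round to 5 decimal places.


Step 1: CL^2 = 0.702^2 = 0.492804
Step 2: pi * AR * e = 3.14159 * 6.5 * 0.92 = 18.786724
Step 3: CDi = 0.492804 / 18.786724 = 0.02623

0.02623


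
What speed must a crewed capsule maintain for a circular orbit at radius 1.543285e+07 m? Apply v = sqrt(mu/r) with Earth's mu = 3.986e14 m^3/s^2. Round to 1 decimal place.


Step 1: mu / r = 3.986e14 / 1.543285e+07 = 25828022.6919
Step 2: v = sqrt(25828022.6919) = 5082.1 m/s

5082.1


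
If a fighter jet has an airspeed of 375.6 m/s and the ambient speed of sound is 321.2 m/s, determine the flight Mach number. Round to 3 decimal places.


Step 1: M = V / a = 375.6 / 321.2
Step 2: M = 1.169

1.169


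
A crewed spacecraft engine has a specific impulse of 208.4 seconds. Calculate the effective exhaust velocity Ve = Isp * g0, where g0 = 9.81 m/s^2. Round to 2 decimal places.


Step 1: Ve = Isp * g0 = 208.4 * 9.81
Step 2: Ve = 2044.40 m/s

2044.40


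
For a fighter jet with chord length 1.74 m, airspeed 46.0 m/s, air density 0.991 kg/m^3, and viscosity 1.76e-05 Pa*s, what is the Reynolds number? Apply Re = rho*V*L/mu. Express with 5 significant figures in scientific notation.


Step 1: Numerator = rho * V * L = 0.991 * 46.0 * 1.74 = 79.31964
Step 2: Re = 79.31964 / 1.76e-05
Step 3: Re = 4.5068e+06

4.5068e+06


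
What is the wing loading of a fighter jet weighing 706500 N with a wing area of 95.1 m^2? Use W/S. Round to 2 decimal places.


Step 1: Wing loading = W / S = 706500 / 95.1
Step 2: Wing loading = 7429.02 N/m^2

7429.02


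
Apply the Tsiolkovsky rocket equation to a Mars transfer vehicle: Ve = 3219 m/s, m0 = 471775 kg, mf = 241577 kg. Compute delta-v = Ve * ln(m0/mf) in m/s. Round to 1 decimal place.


Step 1: Mass ratio m0/mf = 471775 / 241577 = 1.952897
Step 2: ln(1.952897) = 0.669314
Step 3: delta-v = 3219 * 0.669314 = 2154.5 m/s

2154.5


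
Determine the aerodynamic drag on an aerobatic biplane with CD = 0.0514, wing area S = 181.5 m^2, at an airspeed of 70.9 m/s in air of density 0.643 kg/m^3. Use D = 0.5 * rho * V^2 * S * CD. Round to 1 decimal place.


Step 1: Dynamic pressure q = 0.5 * 0.643 * 70.9^2 = 1616.1194 Pa
Step 2: Drag D = q * S * CD = 1616.1194 * 181.5 * 0.0514
Step 3: D = 15076.9 N

15076.9


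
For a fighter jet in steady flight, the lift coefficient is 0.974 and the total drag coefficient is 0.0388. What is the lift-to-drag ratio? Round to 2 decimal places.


Step 1: L/D = CL / CD = 0.974 / 0.0388
Step 2: L/D = 25.10

25.10


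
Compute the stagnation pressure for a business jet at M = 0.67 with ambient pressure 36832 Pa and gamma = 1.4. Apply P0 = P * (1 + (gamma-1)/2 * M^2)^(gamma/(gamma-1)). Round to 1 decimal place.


Step 1: (gamma-1)/2 * M^2 = 0.2 * 0.4489 = 0.08978
Step 2: 1 + 0.08978 = 1.08978
Step 3: Exponent gamma/(gamma-1) = 3.5
Step 4: P0 = 36832 * 1.08978^3.5 = 49763.5 Pa

49763.5


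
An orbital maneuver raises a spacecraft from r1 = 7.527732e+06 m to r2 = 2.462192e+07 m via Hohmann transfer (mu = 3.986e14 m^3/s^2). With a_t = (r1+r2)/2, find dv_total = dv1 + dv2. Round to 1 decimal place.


Step 1: Transfer semi-major axis a_t = (7.527732e+06 + 2.462192e+07) / 2 = 1.607483e+07 m
Step 2: v1 (circular at r1) = sqrt(mu/r1) = 7276.74 m/s
Step 3: v_t1 = sqrt(mu*(2/r1 - 1/a_t)) = 9005.84 m/s
Step 4: dv1 = |9005.84 - 7276.74| = 1729.11 m/s
Step 5: v2 (circular at r2) = 4023.53 m/s, v_t2 = 2753.38 m/s
Step 6: dv2 = |4023.53 - 2753.38| = 1270.15 m/s
Step 7: Total delta-v = 1729.11 + 1270.15 = 2999.3 m/s

2999.3


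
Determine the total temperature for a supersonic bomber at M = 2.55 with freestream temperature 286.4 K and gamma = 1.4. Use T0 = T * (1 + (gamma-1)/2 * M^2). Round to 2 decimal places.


Step 1: (gamma-1)/2 = 0.2
Step 2: M^2 = 6.5025
Step 3: 1 + 0.2 * 6.5025 = 2.3005
Step 4: T0 = 286.4 * 2.3005 = 658.86 K

658.86


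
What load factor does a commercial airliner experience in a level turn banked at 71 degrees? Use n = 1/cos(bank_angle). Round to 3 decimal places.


Step 1: Convert 71 degrees to radians = 1.239184
Step 2: cos(71 deg) = 0.325568
Step 3: n = 1 / 0.325568 = 3.072

3.072


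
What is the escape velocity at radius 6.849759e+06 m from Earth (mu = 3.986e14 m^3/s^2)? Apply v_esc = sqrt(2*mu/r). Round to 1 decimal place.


Step 1: 2*mu/r = 2 * 3.986e14 / 6.849759e+06 = 116383656.7097
Step 2: v_esc = sqrt(116383656.7097) = 10788.1 m/s

10788.1


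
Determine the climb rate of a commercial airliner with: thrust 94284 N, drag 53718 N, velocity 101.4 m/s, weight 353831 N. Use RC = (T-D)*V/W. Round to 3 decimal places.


Step 1: Excess thrust = T - D = 94284 - 53718 = 40566 N
Step 2: Excess power = 40566 * 101.4 = 4113392.4 W
Step 3: RC = 4113392.4 / 353831 = 11.625 m/s

11.625


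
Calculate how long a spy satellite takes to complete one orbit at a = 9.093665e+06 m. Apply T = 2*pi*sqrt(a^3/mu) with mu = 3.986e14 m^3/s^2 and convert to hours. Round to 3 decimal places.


Step 1: a^3 / mu = 7.519983e+20 / 3.986e14 = 1.886599e+06
Step 2: sqrt(1.886599e+06) = 1373.5352 s
Step 3: T = 2*pi * 1373.5352 = 8630.18 s
Step 4: T in hours = 8630.18 / 3600 = 2.397 hours

2.397


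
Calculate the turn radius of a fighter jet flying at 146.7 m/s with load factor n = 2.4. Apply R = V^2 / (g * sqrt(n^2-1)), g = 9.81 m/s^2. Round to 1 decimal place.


Step 1: V^2 = 146.7^2 = 21520.89
Step 2: n^2 - 1 = 2.4^2 - 1 = 4.76
Step 3: sqrt(4.76) = 2.181742
Step 4: R = 21520.89 / (9.81 * 2.181742) = 1005.5 m

1005.5


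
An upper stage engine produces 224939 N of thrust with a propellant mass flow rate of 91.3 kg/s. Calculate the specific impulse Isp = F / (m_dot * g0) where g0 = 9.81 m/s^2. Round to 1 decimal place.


Step 1: m_dot * g0 = 91.3 * 9.81 = 895.65
Step 2: Isp = 224939 / 895.65 = 251.1 s

251.1


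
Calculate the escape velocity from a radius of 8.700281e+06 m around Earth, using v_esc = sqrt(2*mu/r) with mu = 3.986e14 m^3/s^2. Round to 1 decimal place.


Step 1: 2*mu/r = 2 * 3.986e14 / 8.700281e+06 = 91629224.3894
Step 2: v_esc = sqrt(91629224.3894) = 9572.3 m/s

9572.3


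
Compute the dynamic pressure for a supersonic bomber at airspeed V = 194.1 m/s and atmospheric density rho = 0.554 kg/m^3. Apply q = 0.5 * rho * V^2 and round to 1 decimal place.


Step 1: V^2 = 194.1^2 = 37674.81
Step 2: q = 0.5 * 0.554 * 37674.81
Step 3: q = 10435.9 Pa

10435.9


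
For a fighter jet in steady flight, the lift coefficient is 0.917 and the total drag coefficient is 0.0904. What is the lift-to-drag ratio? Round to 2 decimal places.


Step 1: L/D = CL / CD = 0.917 / 0.0904
Step 2: L/D = 10.14

10.14


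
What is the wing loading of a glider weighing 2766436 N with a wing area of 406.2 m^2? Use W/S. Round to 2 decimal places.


Step 1: Wing loading = W / S = 2766436 / 406.2
Step 2: Wing loading = 6810.53 N/m^2

6810.53


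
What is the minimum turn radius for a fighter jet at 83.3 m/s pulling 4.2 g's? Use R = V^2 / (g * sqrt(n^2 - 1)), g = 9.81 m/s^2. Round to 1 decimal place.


Step 1: V^2 = 83.3^2 = 6938.89
Step 2: n^2 - 1 = 4.2^2 - 1 = 16.64
Step 3: sqrt(16.64) = 4.079216
Step 4: R = 6938.89 / (9.81 * 4.079216) = 173.4 m

173.4


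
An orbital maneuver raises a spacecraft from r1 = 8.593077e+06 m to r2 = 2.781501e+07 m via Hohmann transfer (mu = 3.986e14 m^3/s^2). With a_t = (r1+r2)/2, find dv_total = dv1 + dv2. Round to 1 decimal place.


Step 1: Transfer semi-major axis a_t = (8.593077e+06 + 2.781501e+07) / 2 = 1.820404e+07 m
Step 2: v1 (circular at r1) = sqrt(mu/r1) = 6810.74 m/s
Step 3: v_t1 = sqrt(mu*(2/r1 - 1/a_t)) = 8418.8 m/s
Step 4: dv1 = |8418.8 - 6810.74| = 1608.06 m/s
Step 5: v2 (circular at r2) = 3785.55 m/s, v_t2 = 2600.87 m/s
Step 6: dv2 = |3785.55 - 2600.87| = 1184.68 m/s
Step 7: Total delta-v = 1608.06 + 1184.68 = 2792.7 m/s

2792.7


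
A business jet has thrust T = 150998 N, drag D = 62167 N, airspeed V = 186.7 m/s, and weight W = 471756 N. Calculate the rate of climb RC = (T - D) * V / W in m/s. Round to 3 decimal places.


Step 1: Excess thrust = T - D = 150998 - 62167 = 88831 N
Step 2: Excess power = 88831 * 186.7 = 16584747.7 W
Step 3: RC = 16584747.7 / 471756 = 35.155 m/s

35.155


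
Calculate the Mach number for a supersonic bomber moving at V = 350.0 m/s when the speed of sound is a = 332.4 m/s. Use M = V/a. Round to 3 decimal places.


Step 1: M = V / a = 350.0 / 332.4
Step 2: M = 1.053

1.053


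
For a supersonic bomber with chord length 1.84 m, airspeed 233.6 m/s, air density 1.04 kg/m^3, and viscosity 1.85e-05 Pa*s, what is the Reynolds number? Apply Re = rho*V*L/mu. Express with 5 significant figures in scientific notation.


Step 1: Numerator = rho * V * L = 1.04 * 233.6 * 1.84 = 447.01696
Step 2: Re = 447.01696 / 1.85e-05
Step 3: Re = 2.4163e+07

2.4163e+07


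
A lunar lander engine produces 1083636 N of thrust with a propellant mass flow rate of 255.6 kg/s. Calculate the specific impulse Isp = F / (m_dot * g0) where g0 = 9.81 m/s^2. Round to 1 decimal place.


Step 1: m_dot * g0 = 255.6 * 9.81 = 2507.44
Step 2: Isp = 1083636 / 2507.44 = 432.2 s

432.2


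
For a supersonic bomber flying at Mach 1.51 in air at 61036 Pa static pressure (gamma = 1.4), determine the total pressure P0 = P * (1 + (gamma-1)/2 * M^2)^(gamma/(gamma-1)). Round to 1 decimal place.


Step 1: (gamma-1)/2 * M^2 = 0.2 * 2.2801 = 0.45602
Step 2: 1 + 0.45602 = 1.45602
Step 3: Exponent gamma/(gamma-1) = 3.5
Step 4: P0 = 61036 * 1.45602^3.5 = 227337.9 Pa

227337.9


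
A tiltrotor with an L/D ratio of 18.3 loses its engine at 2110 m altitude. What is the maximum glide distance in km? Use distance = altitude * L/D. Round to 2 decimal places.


Step 1: Glide distance = altitude * L/D = 2110 * 18.3 = 38613.0 m
Step 2: Convert to km: 38613.0 / 1000 = 38.61 km

38.61


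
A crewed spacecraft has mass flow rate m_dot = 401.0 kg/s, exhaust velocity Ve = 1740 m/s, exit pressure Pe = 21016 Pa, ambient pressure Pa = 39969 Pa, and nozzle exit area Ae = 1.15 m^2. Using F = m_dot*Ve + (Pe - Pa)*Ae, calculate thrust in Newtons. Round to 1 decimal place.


Step 1: Momentum thrust = m_dot * Ve = 401.0 * 1740 = 697740.0 N
Step 2: Pressure thrust = (Pe - Pa) * Ae = (21016 - 39969) * 1.15 = -21795.95 N
Step 3: Total thrust F = 697740.0 + -21795.95 = 675944.1 N

675944.1


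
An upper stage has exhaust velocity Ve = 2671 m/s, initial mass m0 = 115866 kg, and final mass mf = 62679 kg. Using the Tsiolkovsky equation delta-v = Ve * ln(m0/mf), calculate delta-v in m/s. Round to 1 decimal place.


Step 1: Mass ratio m0/mf = 115866 / 62679 = 1.848562
Step 2: ln(1.848562) = 0.614408
Step 3: delta-v = 2671 * 0.614408 = 1641.1 m/s

1641.1


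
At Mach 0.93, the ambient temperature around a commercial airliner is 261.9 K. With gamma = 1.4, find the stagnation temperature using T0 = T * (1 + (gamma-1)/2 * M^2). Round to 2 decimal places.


Step 1: (gamma-1)/2 = 0.2
Step 2: M^2 = 0.8649
Step 3: 1 + 0.2 * 0.8649 = 1.17298
Step 4: T0 = 261.9 * 1.17298 = 307.20 K

307.20


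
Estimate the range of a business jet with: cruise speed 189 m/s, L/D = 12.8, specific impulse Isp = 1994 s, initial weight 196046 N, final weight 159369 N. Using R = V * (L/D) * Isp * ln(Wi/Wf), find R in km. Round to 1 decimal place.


Step 1: Coefficient = V * (L/D) * Isp = 189 * 12.8 * 1994 = 4823884.8 m
Step 2: Wi/Wf = 196046 / 159369 = 1.230139
Step 3: ln(1.230139) = 0.207127
Step 4: R = 4823884.8 * 0.207127 = 999157.1 m = 999.2 km

999.2


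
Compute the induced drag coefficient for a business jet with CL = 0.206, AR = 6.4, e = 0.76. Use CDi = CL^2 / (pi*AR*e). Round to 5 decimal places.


Step 1: CL^2 = 0.206^2 = 0.042436
Step 2: pi * AR * e = 3.14159 * 6.4 * 0.76 = 15.280707
Step 3: CDi = 0.042436 / 15.280707 = 0.00278

0.00278


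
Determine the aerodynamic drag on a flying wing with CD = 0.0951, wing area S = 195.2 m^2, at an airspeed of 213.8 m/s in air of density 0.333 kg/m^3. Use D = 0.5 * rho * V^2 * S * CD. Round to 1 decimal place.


Step 1: Dynamic pressure q = 0.5 * 0.333 * 213.8^2 = 7610.7883 Pa
Step 2: Drag D = q * S * CD = 7610.7883 * 195.2 * 0.0951
Step 3: D = 141283.0 N

141283.0


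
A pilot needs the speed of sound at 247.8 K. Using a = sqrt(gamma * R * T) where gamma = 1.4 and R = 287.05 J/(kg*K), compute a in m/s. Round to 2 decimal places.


Step 1: gamma * R * T = 1.4 * 287.05 * 247.8 = 99583.386
Step 2: a = sqrt(99583.386) = 315.57 m/s

315.57


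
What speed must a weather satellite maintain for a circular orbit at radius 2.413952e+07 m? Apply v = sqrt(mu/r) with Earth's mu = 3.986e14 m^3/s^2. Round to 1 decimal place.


Step 1: mu / r = 3.986e14 / 2.413952e+07 = 16512341.5876
Step 2: v = sqrt(16512341.5876) = 4063.5 m/s

4063.5


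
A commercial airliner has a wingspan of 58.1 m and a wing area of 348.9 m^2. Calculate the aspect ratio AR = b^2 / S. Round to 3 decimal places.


Step 1: b^2 = 58.1^2 = 3375.61
Step 2: AR = 3375.61 / 348.9 = 9.675

9.675


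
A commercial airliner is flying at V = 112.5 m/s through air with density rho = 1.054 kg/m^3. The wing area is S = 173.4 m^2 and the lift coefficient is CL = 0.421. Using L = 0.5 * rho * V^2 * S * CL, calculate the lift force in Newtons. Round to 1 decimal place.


Step 1: Calculate dynamic pressure q = 0.5 * 1.054 * 112.5^2 = 0.5 * 1.054 * 12656.25 = 6669.8438 Pa
Step 2: Multiply by wing area and lift coefficient: L = 6669.8438 * 173.4 * 0.421
Step 3: L = 1156550.9062 * 0.421 = 486907.9 N

486907.9


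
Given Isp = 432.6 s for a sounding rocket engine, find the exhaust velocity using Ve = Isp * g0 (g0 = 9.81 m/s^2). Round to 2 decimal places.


Step 1: Ve = Isp * g0 = 432.6 * 9.81
Step 2: Ve = 4243.81 m/s

4243.81


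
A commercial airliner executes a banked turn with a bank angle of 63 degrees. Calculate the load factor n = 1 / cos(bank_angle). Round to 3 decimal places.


Step 1: Convert 63 degrees to radians = 1.099557
Step 2: cos(63 deg) = 0.45399
Step 3: n = 1 / 0.45399 = 2.203

2.203


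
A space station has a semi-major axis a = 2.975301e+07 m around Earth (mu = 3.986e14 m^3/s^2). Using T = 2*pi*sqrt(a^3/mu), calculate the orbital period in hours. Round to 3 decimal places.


Step 1: a^3 / mu = 2.633860e+22 / 3.986e14 = 6.607778e+07
Step 2: sqrt(6.607778e+07) = 8128.8239 s
Step 3: T = 2*pi * 8128.8239 = 51074.91 s
Step 4: T in hours = 51074.91 / 3600 = 14.187 hours

14.187


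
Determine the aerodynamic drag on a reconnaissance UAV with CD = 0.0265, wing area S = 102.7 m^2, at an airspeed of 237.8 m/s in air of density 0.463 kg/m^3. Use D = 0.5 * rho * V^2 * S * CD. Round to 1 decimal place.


Step 1: Dynamic pressure q = 0.5 * 0.463 * 237.8^2 = 13091.0565 Pa
Step 2: Drag D = q * S * CD = 13091.0565 * 102.7 * 0.0265
Step 3: D = 35628.0 N

35628.0


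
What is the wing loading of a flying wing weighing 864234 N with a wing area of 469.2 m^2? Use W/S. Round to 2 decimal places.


Step 1: Wing loading = W / S = 864234 / 469.2
Step 2: Wing loading = 1841.93 N/m^2

1841.93


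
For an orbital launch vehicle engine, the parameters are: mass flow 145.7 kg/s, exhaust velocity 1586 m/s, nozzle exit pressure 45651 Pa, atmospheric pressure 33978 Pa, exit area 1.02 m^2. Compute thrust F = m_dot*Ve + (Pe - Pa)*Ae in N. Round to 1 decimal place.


Step 1: Momentum thrust = m_dot * Ve = 145.7 * 1586 = 231080.2 N
Step 2: Pressure thrust = (Pe - Pa) * Ae = (45651 - 33978) * 1.02 = 11906.46 N
Step 3: Total thrust F = 231080.2 + 11906.46 = 242986.7 N

242986.7


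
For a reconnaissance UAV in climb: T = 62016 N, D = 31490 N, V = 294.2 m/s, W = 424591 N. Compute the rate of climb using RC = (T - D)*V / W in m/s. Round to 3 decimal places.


Step 1: Excess thrust = T - D = 62016 - 31490 = 30526 N
Step 2: Excess power = 30526 * 294.2 = 8980749.2 W
Step 3: RC = 8980749.2 / 424591 = 21.152 m/s

21.152


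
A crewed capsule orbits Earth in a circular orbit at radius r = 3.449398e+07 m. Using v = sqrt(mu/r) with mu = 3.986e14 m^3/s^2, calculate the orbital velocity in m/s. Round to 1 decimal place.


Step 1: mu / r = 3.986e14 / 3.449398e+07 = 11555639.5638
Step 2: v = sqrt(11555639.5638) = 3399.4 m/s

3399.4


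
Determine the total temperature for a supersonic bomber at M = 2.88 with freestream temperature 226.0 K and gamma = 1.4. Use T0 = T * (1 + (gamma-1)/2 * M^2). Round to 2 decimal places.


Step 1: (gamma-1)/2 = 0.2
Step 2: M^2 = 8.2944
Step 3: 1 + 0.2 * 8.2944 = 2.65888
Step 4: T0 = 226.0 * 2.65888 = 600.91 K

600.91


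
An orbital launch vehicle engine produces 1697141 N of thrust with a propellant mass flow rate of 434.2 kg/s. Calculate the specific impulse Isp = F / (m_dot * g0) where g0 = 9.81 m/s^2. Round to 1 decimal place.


Step 1: m_dot * g0 = 434.2 * 9.81 = 4259.5
Step 2: Isp = 1697141 / 4259.5 = 398.4 s

398.4


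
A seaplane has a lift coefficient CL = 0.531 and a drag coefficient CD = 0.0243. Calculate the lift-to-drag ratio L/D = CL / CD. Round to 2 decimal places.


Step 1: L/D = CL / CD = 0.531 / 0.0243
Step 2: L/D = 21.85

21.85


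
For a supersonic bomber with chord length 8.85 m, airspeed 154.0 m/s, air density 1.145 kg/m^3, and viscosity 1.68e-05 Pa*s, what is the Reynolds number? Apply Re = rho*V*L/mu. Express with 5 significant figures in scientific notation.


Step 1: Numerator = rho * V * L = 1.145 * 154.0 * 8.85 = 1560.5205
Step 2: Re = 1560.5205 / 1.68e-05
Step 3: Re = 9.2888e+07

9.2888e+07


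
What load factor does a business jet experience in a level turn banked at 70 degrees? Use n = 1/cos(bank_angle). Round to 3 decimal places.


Step 1: Convert 70 degrees to radians = 1.22173
Step 2: cos(70 deg) = 0.34202
Step 3: n = 1 / 0.34202 = 2.924

2.924


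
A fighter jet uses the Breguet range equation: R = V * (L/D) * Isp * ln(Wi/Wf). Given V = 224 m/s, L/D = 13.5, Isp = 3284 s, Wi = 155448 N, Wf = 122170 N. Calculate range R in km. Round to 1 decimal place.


Step 1: Coefficient = V * (L/D) * Isp = 224 * 13.5 * 3284 = 9930816.0 m
Step 2: Wi/Wf = 155448 / 122170 = 1.272391
Step 3: ln(1.272391) = 0.240898
Step 4: R = 9930816.0 * 0.240898 = 2392311.3 m = 2392.3 km

2392.3


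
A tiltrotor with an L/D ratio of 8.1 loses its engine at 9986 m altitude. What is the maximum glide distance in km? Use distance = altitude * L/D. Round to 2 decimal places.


Step 1: Glide distance = altitude * L/D = 9986 * 8.1 = 80886.6 m
Step 2: Convert to km: 80886.6 / 1000 = 80.89 km

80.89


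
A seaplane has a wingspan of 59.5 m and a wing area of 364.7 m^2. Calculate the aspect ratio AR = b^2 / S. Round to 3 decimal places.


Step 1: b^2 = 59.5^2 = 3540.25
Step 2: AR = 3540.25 / 364.7 = 9.707

9.707


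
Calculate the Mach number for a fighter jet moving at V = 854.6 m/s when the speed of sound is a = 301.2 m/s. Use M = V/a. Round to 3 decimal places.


Step 1: M = V / a = 854.6 / 301.2
Step 2: M = 2.837

2.837


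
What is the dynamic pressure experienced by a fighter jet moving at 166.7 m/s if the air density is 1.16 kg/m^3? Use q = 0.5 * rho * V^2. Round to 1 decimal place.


Step 1: V^2 = 166.7^2 = 27788.89
Step 2: q = 0.5 * 1.16 * 27788.89
Step 3: q = 16117.6 Pa

16117.6


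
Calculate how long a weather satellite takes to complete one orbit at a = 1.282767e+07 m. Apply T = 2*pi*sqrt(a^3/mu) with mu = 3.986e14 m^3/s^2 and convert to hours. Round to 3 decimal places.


Step 1: a^3 / mu = 2.110782e+21 / 3.986e14 = 5.295489e+06
Step 2: sqrt(5.295489e+06) = 2301.1929 s
Step 3: T = 2*pi * 2301.1929 = 14458.82 s
Step 4: T in hours = 14458.82 / 3600 = 4.016 hours

4.016


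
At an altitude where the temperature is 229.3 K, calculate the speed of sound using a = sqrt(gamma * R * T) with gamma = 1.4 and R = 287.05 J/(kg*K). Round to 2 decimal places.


Step 1: gamma * R * T = 1.4 * 287.05 * 229.3 = 92148.791
Step 2: a = sqrt(92148.791) = 303.56 m/s

303.56


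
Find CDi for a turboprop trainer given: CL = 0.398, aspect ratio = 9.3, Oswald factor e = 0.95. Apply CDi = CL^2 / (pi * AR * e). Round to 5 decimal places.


Step 1: CL^2 = 0.398^2 = 0.158404
Step 2: pi * AR * e = 3.14159 * 9.3 * 0.95 = 27.755971
Step 3: CDi = 0.158404 / 27.755971 = 0.00571

0.00571


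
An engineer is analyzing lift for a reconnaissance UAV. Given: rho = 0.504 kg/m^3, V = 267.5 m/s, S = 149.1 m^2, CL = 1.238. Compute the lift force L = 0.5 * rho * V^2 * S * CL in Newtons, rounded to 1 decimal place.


Step 1: Calculate dynamic pressure q = 0.5 * 0.504 * 267.5^2 = 0.5 * 0.504 * 71556.25 = 18032.175 Pa
Step 2: Multiply by wing area and lift coefficient: L = 18032.175 * 149.1 * 1.238
Step 3: L = 2688597.2925 * 1.238 = 3328483.4 N

3328483.4


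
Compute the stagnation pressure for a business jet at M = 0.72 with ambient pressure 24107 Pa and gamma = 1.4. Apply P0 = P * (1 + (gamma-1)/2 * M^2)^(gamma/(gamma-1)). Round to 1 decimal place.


Step 1: (gamma-1)/2 * M^2 = 0.2 * 0.5184 = 0.10368
Step 2: 1 + 0.10368 = 1.10368
Step 3: Exponent gamma/(gamma-1) = 3.5
Step 4: P0 = 24107 * 1.10368^3.5 = 34048.2 Pa

34048.2


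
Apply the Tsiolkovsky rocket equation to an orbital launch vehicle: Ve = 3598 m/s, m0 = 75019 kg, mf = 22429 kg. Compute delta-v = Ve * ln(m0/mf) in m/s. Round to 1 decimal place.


Step 1: Mass ratio m0/mf = 75019 / 22429 = 3.344732
Step 2: ln(3.344732) = 1.207387
Step 3: delta-v = 3598 * 1.207387 = 4344.2 m/s

4344.2


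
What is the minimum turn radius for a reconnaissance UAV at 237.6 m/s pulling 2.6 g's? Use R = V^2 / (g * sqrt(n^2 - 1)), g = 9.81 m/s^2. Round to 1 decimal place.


Step 1: V^2 = 237.6^2 = 56453.76
Step 2: n^2 - 1 = 2.6^2 - 1 = 5.76
Step 3: sqrt(5.76) = 2.4
Step 4: R = 56453.76 / (9.81 * 2.4) = 2397.8 m

2397.8


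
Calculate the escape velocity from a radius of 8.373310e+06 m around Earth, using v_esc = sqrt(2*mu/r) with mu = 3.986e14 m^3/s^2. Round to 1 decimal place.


Step 1: 2*mu/r = 2 * 3.986e14 / 8.373310e+06 = 95207271.6763
Step 2: v_esc = sqrt(95207271.6763) = 9757.4 m/s

9757.4


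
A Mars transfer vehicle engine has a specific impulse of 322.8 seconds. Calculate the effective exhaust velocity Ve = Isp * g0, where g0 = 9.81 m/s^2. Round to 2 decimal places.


Step 1: Ve = Isp * g0 = 322.8 * 9.81
Step 2: Ve = 3166.67 m/s

3166.67


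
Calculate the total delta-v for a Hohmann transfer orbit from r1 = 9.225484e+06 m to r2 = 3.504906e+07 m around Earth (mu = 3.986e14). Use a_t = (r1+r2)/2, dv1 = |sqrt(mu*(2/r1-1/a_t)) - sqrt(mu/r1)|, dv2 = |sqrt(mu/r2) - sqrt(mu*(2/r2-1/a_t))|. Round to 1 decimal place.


Step 1: Transfer semi-major axis a_t = (9.225484e+06 + 3.504906e+07) / 2 = 2.213727e+07 m
Step 2: v1 (circular at r1) = sqrt(mu/r1) = 6573.16 m/s
Step 3: v_t1 = sqrt(mu*(2/r1 - 1/a_t)) = 8270.85 m/s
Step 4: dv1 = |8270.85 - 6573.16| = 1697.69 m/s
Step 5: v2 (circular at r2) = 3372.33 m/s, v_t2 = 2177.02 m/s
Step 6: dv2 = |3372.33 - 2177.02| = 1195.31 m/s
Step 7: Total delta-v = 1697.69 + 1195.31 = 2893.0 m/s

2893.0


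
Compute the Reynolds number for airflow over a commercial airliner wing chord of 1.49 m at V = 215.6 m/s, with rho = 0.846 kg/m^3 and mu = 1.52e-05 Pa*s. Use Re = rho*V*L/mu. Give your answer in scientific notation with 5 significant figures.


Step 1: Numerator = rho * V * L = 0.846 * 215.6 * 1.49 = 271.772424
Step 2: Re = 271.772424 / 1.52e-05
Step 3: Re = 1.7880e+07

1.7880e+07


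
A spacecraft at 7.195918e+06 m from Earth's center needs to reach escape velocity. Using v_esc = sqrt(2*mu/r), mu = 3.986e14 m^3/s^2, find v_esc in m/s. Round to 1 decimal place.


Step 1: 2*mu/r = 2 * 3.986e14 / 7.195918e+06 = 110785031.1802
Step 2: v_esc = sqrt(110785031.1802) = 10525.4 m/s

10525.4


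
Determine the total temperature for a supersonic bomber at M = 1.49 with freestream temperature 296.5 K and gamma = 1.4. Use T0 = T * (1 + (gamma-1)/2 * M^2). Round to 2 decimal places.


Step 1: (gamma-1)/2 = 0.2
Step 2: M^2 = 2.2201
Step 3: 1 + 0.2 * 2.2201 = 1.44402
Step 4: T0 = 296.5 * 1.44402 = 428.15 K

428.15


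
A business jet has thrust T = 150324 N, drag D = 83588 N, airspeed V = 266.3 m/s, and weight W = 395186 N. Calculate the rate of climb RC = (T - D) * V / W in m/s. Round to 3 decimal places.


Step 1: Excess thrust = T - D = 150324 - 83588 = 66736 N
Step 2: Excess power = 66736 * 266.3 = 17771796.8 W
Step 3: RC = 17771796.8 / 395186 = 44.971 m/s

44.971


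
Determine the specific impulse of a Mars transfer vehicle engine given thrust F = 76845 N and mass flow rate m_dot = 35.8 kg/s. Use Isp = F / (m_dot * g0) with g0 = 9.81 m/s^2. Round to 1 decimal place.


Step 1: m_dot * g0 = 35.8 * 9.81 = 351.2
Step 2: Isp = 76845 / 351.2 = 218.8 s

218.8


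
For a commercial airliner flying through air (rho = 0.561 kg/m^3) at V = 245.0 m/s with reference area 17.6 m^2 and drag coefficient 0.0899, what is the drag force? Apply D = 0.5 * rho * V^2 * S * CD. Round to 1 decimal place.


Step 1: Dynamic pressure q = 0.5 * 0.561 * 245.0^2 = 16837.0125 Pa
Step 2: Drag D = q * S * CD = 16837.0125 * 17.6 * 0.0899
Step 3: D = 26640.2 N

26640.2


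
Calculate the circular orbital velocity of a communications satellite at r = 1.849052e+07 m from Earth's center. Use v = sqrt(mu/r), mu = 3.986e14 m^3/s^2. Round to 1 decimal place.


Step 1: mu / r = 3.986e14 / 1.849052e+07 = 21556992.448
Step 2: v = sqrt(21556992.448) = 4643.0 m/s

4643.0


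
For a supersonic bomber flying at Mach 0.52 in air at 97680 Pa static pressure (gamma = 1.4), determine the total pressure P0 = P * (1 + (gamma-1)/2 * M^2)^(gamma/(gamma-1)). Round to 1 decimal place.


Step 1: (gamma-1)/2 * M^2 = 0.2 * 0.2704 = 0.05408
Step 2: 1 + 0.05408 = 1.05408
Step 3: Exponent gamma/(gamma-1) = 3.5
Step 4: P0 = 97680 * 1.05408^3.5 = 117452.7 Pa

117452.7


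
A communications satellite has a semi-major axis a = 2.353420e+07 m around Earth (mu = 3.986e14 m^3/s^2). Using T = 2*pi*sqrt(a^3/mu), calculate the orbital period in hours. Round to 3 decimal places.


Step 1: a^3 / mu = 1.303462e+22 / 3.986e14 = 3.270100e+07
Step 2: sqrt(3.270100e+07) = 5718.4788 s
Step 3: T = 2*pi * 5718.4788 = 35930.26 s
Step 4: T in hours = 35930.26 / 3600 = 9.981 hours

9.981


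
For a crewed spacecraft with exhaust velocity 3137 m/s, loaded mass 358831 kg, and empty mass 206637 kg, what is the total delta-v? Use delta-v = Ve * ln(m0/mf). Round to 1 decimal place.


Step 1: Mass ratio m0/mf = 358831 / 206637 = 1.736528
Step 2: ln(1.736528) = 0.551888
Step 3: delta-v = 3137 * 0.551888 = 1731.3 m/s

1731.3


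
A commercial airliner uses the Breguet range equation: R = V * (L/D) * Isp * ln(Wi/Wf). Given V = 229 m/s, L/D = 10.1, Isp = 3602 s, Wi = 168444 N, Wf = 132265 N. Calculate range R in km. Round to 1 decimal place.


Step 1: Coefficient = V * (L/D) * Isp = 229 * 10.1 * 3602 = 8331065.8 m
Step 2: Wi/Wf = 168444 / 132265 = 1.273534
Step 3: ln(1.273534) = 0.241796
Step 4: R = 8331065.8 * 0.241796 = 2014417.3 m = 2014.4 km

2014.4


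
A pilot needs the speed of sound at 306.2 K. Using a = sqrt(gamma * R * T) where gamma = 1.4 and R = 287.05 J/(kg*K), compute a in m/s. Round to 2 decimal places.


Step 1: gamma * R * T = 1.4 * 287.05 * 306.2 = 123052.594
Step 2: a = sqrt(123052.594) = 350.79 m/s

350.79


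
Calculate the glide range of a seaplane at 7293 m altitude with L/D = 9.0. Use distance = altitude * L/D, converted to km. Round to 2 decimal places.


Step 1: Glide distance = altitude * L/D = 7293 * 9.0 = 65637.0 m
Step 2: Convert to km: 65637.0 / 1000 = 65.64 km

65.64


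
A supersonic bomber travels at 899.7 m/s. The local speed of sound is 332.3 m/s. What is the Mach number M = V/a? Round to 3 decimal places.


Step 1: M = V / a = 899.7 / 332.3
Step 2: M = 2.707

2.707


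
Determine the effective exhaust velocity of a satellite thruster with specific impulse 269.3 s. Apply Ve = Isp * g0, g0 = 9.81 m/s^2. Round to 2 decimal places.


Step 1: Ve = Isp * g0 = 269.3 * 9.81
Step 2: Ve = 2641.83 m/s

2641.83


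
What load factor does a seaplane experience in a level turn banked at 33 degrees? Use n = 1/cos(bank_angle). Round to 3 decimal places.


Step 1: Convert 33 degrees to radians = 0.575959
Step 2: cos(33 deg) = 0.838671
Step 3: n = 1 / 0.838671 = 1.192

1.192


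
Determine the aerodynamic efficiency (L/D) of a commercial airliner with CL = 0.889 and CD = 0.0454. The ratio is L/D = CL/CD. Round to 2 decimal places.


Step 1: L/D = CL / CD = 0.889 / 0.0454
Step 2: L/D = 19.58

19.58


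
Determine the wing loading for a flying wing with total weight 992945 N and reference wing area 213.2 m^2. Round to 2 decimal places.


Step 1: Wing loading = W / S = 992945 / 213.2
Step 2: Wing loading = 4657.34 N/m^2

4657.34


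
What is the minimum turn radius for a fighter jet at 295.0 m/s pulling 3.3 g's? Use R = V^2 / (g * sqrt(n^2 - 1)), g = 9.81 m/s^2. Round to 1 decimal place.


Step 1: V^2 = 295.0^2 = 87025.0
Step 2: n^2 - 1 = 3.3^2 - 1 = 9.89
Step 3: sqrt(9.89) = 3.144837
Step 4: R = 87025.0 / (9.81 * 3.144837) = 2820.8 m

2820.8


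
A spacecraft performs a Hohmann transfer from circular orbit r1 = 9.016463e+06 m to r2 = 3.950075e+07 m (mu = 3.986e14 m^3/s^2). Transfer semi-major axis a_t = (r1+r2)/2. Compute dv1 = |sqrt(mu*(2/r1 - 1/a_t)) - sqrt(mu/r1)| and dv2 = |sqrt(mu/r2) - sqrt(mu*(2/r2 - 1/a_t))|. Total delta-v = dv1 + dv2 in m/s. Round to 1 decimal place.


Step 1: Transfer semi-major axis a_t = (9.016463e+06 + 3.950075e+07) / 2 = 2.425861e+07 m
Step 2: v1 (circular at r1) = sqrt(mu/r1) = 6648.91 m/s
Step 3: v_t1 = sqrt(mu*(2/r1 - 1/a_t)) = 8484.38 m/s
Step 4: dv1 = |8484.38 - 6648.91| = 1835.47 m/s
Step 5: v2 (circular at r2) = 3176.63 m/s, v_t2 = 1936.65 m/s
Step 6: dv2 = |3176.63 - 1936.65| = 1239.98 m/s
Step 7: Total delta-v = 1835.47 + 1239.98 = 3075.4 m/s

3075.4


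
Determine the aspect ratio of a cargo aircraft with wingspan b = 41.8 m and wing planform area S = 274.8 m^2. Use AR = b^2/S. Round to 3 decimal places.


Step 1: b^2 = 41.8^2 = 1747.24
Step 2: AR = 1747.24 / 274.8 = 6.358

6.358


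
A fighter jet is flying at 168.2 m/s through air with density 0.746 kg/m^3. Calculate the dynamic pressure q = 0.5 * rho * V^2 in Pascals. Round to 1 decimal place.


Step 1: V^2 = 168.2^2 = 28291.24
Step 2: q = 0.5 * 0.746 * 28291.24
Step 3: q = 10552.6 Pa

10552.6


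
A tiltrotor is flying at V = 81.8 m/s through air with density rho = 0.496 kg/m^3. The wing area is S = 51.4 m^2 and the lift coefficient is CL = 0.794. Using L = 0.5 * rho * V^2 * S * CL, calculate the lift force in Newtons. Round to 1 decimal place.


Step 1: Calculate dynamic pressure q = 0.5 * 0.496 * 81.8^2 = 0.5 * 0.496 * 6691.24 = 1659.4275 Pa
Step 2: Multiply by wing area and lift coefficient: L = 1659.4275 * 51.4 * 0.794
Step 3: L = 85294.5745 * 0.794 = 67723.9 N

67723.9


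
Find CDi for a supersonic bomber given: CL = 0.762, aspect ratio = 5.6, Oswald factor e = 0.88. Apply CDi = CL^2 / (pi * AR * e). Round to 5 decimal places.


Step 1: CL^2 = 0.762^2 = 0.580644
Step 2: pi * AR * e = 3.14159 * 5.6 * 0.88 = 15.481769
Step 3: CDi = 0.580644 / 15.481769 = 0.03751

0.03751


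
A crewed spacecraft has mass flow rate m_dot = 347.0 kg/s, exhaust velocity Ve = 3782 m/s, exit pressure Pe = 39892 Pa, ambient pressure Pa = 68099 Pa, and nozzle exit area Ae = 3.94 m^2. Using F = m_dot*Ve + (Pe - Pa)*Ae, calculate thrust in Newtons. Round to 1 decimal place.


Step 1: Momentum thrust = m_dot * Ve = 347.0 * 3782 = 1312354.0 N
Step 2: Pressure thrust = (Pe - Pa) * Ae = (39892 - 68099) * 3.94 = -111135.58 N
Step 3: Total thrust F = 1312354.0 + -111135.58 = 1201218.4 N

1201218.4


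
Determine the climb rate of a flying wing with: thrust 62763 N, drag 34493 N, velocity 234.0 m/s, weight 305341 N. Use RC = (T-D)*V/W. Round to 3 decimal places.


Step 1: Excess thrust = T - D = 62763 - 34493 = 28270 N
Step 2: Excess power = 28270 * 234.0 = 6615180.0 W
Step 3: RC = 6615180.0 / 305341 = 21.665 m/s

21.665


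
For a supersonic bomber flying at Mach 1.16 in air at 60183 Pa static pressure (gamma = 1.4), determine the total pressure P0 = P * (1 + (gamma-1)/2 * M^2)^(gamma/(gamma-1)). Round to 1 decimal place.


Step 1: (gamma-1)/2 * M^2 = 0.2 * 1.3456 = 0.26912
Step 2: 1 + 0.26912 = 1.26912
Step 3: Exponent gamma/(gamma-1) = 3.5
Step 4: P0 = 60183 * 1.26912^3.5 = 138590.4 Pa

138590.4


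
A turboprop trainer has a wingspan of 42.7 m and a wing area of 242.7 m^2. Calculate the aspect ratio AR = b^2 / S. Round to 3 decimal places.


Step 1: b^2 = 42.7^2 = 1823.29
Step 2: AR = 1823.29 / 242.7 = 7.513

7.513


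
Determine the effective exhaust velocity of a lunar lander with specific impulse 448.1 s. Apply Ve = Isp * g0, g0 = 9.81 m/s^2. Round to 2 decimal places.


Step 1: Ve = Isp * g0 = 448.1 * 9.81
Step 2: Ve = 4395.86 m/s

4395.86


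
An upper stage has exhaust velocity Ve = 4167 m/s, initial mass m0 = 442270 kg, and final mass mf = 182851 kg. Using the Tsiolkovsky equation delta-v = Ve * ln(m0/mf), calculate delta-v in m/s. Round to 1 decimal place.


Step 1: Mass ratio m0/mf = 442270 / 182851 = 2.418745
Step 2: ln(2.418745) = 0.883249
Step 3: delta-v = 4167 * 0.883249 = 3680.5 m/s

3680.5


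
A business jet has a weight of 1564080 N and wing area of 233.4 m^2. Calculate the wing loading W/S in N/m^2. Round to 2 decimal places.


Step 1: Wing loading = W / S = 1564080 / 233.4
Step 2: Wing loading = 6701.29 N/m^2

6701.29


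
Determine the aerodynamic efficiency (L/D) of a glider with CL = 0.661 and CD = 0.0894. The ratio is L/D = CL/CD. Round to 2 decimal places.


Step 1: L/D = CL / CD = 0.661 / 0.0894
Step 2: L/D = 7.39

7.39


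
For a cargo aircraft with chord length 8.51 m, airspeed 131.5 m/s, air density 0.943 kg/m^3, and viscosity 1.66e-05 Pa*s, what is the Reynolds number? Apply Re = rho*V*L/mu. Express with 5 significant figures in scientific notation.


Step 1: Numerator = rho * V * L = 0.943 * 131.5 * 8.51 = 1055.278295
Step 2: Re = 1055.278295 / 1.66e-05
Step 3: Re = 6.3571e+07

6.3571e+07


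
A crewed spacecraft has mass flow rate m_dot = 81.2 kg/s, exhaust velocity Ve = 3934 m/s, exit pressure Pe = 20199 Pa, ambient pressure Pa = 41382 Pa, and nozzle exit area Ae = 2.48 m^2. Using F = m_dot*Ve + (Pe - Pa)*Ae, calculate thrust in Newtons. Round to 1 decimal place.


Step 1: Momentum thrust = m_dot * Ve = 81.2 * 3934 = 319440.8 N
Step 2: Pressure thrust = (Pe - Pa) * Ae = (20199 - 41382) * 2.48 = -52533.84 N
Step 3: Total thrust F = 319440.8 + -52533.84 = 266907.0 N

266907.0


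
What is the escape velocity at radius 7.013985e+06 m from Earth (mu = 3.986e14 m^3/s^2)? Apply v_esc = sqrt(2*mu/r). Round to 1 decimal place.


Step 1: 2*mu/r = 2 * 3.986e14 / 7.013985e+06 = 113658640.5588
Step 2: v_esc = sqrt(113658640.5588) = 10661.1 m/s

10661.1
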